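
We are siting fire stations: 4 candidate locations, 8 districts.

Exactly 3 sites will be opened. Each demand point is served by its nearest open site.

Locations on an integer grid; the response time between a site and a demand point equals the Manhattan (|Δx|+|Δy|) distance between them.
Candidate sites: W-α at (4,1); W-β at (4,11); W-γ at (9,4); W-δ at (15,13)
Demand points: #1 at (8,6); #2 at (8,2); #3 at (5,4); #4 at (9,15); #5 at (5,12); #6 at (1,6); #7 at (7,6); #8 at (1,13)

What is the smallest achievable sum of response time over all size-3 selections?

37

Open {W-β, W-γ, W-δ}.
  #1→W-γ 3, #2→W-γ 3, #3→W-γ 4, #4→W-δ 8, #5→W-β 2, #6→W-β 8, #7→W-γ 4, #8→W-β 5  ⇒ total 37.
Compare {W-α, W-β, W-γ}: total 38.
Compare {W-α, W-β, W-δ}: total 49.
No size-3 selection does better; minimum is 37.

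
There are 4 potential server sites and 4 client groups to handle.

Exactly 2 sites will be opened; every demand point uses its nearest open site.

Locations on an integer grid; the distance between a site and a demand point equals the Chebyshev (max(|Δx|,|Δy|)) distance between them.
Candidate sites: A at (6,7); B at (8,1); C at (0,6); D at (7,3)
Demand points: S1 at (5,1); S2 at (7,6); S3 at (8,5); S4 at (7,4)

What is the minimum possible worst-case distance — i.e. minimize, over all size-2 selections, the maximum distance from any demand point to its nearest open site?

Open {A, D}.
  Farthest demand point is S1 at distance 2 (to D); all others are ≤ 2.
With {A, B} the worst case is 3.
With {B, D} the worst case is 3.
No size-2 selection achieves below 2.

2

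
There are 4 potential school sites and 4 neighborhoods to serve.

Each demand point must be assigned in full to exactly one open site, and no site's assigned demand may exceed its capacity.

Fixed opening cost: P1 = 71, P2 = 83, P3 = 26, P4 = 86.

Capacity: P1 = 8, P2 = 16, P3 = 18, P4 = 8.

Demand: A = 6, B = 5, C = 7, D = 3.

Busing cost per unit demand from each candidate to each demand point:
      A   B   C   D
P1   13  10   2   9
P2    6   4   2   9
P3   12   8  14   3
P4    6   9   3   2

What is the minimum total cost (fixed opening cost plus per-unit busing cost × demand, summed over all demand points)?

Open {P2, P3}; cheapest assignment that respects the capacities:
  P2 (cap 16, load 13): A, C — cost 6×6 + 7×2 = 50
  P3 (cap 18, load 8): B, D — cost 5×8 + 3×3 = 49
  Shipping 99, fixed 109 → total 208.
  Any other capacity-feasible assignment to {P2, P3} ships for at least 99.
Compare {P1, P3}: its best feasible assignment gives total 232.
Compare {P1, P2}: its best feasible assignment gives total 251.
Every other set of open sites that can feasibly serve all demand totals ≥ 232 even under its best assignment. Minimum: 208.

208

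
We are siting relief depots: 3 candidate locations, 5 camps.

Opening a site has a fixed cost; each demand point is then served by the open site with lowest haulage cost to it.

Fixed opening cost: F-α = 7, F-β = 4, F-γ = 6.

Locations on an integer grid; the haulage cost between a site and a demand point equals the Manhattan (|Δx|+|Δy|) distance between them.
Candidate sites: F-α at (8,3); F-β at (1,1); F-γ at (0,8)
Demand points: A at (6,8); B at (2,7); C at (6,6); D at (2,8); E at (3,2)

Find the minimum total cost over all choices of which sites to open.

32

Open {F-β, F-γ}: assign each demand point to its cheapest open site.
  A→F-γ 6, B→F-γ 3, C→F-γ 8, D→F-γ 2, E→F-β 3
  haulage cost 22, fixed 10 → total 32.
Compare {F-γ}: haulage cost 28 + fixed 6 = 34.
Compare {F-α, F-γ}: haulage cost 22 + fixed 13 = 35.
Compare {F-α, F-β, F-γ}: haulage cost 19 + fixed 17 = 36.
All other subsets cost ≥ 34. Minimum total cost: 32.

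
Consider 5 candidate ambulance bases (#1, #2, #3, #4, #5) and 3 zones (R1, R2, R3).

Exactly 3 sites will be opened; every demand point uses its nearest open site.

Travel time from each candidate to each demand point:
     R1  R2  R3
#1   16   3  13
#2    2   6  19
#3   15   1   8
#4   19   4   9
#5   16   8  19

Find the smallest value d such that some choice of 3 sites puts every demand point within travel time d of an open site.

Open {#1, #2, #3}.
  Farthest demand point is R3 at travel time 8 (to #3); all others are ≤ 8.
With {#2, #3, #4} the worst case is 8.
With {#2, #3, #5} the worst case is 8.
No size-3 selection achieves below 8.

8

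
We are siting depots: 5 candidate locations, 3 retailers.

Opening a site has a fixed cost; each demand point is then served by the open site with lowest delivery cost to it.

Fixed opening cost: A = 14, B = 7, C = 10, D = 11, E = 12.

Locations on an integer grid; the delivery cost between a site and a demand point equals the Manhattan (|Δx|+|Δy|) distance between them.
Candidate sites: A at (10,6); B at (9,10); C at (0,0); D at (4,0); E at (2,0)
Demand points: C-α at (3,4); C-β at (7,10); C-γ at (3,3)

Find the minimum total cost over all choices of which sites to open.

Open {B, D}: assign each demand point to its cheapest open site.
  C-α→D 5, C-β→B 2, C-γ→D 4
  delivery cost 11, fixed 18 → total 29.
Compare {B, E}: delivery cost 11 + fixed 19 = 30.
Compare {B, C}: delivery cost 15 + fixed 17 = 32.
Compare {D}: delivery cost 22 + fixed 11 = 33.
All other subsets cost ≥ 30. Minimum total cost: 29.

29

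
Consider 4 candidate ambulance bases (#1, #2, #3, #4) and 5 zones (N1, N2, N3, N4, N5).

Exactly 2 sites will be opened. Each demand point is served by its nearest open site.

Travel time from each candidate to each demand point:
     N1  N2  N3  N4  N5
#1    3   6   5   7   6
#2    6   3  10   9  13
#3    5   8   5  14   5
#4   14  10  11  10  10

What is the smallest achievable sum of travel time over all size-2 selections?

24

Open {#1, #2}.
  N1→#1 3, N2→#2 3, N3→#1 5, N4→#1 7, N5→#1 6  ⇒ total 24.
Compare {#1, #3}: total 26.
Compare {#1, #4}: total 27.
No size-2 selection does better; minimum is 24.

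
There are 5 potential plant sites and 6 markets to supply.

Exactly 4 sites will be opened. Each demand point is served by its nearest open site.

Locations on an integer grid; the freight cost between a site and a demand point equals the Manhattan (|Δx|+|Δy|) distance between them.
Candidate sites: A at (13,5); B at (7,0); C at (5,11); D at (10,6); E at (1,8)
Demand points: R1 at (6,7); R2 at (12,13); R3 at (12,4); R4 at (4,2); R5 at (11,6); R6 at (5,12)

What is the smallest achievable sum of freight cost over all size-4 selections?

Open {A, B, C, D}.
  R1→C 5, R2→A 9, R3→A 2, R4→B 5, R5→D 1, R6→C 1  ⇒ total 23.
Compare {A, B, C, E}: total 25.
Compare {B, C, D, E}: total 25.
No size-4 selection does better; minimum is 23.

23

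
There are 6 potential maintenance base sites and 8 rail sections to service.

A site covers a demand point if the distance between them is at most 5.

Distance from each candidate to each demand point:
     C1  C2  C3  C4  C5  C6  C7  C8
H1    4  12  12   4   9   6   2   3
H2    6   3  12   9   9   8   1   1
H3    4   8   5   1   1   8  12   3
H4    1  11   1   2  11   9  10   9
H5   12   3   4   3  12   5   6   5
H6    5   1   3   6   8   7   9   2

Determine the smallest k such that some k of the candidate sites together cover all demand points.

3

Coverage sets (demand points within 5 of each site):
  H1: {C1, C4, C7, C8}
  H2: {C2, C7, C8}
  H3: {C1, C3, C4, C5, C8}
  H4: {C1, C3, C4}
  H5: {C2, C3, C4, C6, C8}
  H6: {C1, C2, C3, C8}
No 2 sites suffice: every size-2 union leaves at least one demand point uncovered.
But {H1, H3, H5} covers everything, so the minimum is 3.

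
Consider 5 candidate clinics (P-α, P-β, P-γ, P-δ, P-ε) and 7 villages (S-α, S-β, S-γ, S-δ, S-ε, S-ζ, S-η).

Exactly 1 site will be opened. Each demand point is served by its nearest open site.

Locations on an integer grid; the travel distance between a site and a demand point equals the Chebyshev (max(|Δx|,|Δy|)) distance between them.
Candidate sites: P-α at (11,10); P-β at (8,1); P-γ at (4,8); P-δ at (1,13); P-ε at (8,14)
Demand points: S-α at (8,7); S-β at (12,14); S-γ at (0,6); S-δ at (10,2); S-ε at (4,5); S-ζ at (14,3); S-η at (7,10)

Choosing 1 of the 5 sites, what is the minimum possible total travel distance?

Open {P-γ}.
  S-α→P-γ 4, S-β→P-γ 8, S-γ→P-γ 4, S-δ→P-γ 6, S-ε→P-γ 3, S-ζ→P-γ 10, S-η→P-γ 3  ⇒ total 38.
Compare {P-α}: total 44.
Compare {P-β}: total 48.
No size-1 selection does better; minimum is 38.

38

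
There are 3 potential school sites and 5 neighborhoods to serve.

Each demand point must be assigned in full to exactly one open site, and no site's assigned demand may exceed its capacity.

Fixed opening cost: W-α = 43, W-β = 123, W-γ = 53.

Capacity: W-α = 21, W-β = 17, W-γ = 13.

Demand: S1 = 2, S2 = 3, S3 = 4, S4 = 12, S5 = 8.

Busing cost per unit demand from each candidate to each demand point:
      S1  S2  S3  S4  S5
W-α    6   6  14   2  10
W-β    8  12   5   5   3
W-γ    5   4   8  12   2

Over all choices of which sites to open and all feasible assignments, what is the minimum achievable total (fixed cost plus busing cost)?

198

Open {W-α, W-γ}; cheapest assignment that respects the capacities:
  W-α (cap 21, load 17): S1, S2, S4 — cost 2×6 + 3×6 + 12×2 = 54
  W-γ (cap 13, load 12): S3, S5 — cost 4×8 + 8×2 = 48
  Shipping 102, fixed 96 → total 198.
  Any other capacity-feasible assignment to {W-α, W-γ} ships for at least 102.
Compare {W-α, W-β}: its best feasible assignment gives total 264.
Compare {W-β, W-γ}: its best feasible assignment gives total 294.
Every other set of open sites that can feasibly serve all demand totals ≥ 264 even under its best assignment. Minimum: 198.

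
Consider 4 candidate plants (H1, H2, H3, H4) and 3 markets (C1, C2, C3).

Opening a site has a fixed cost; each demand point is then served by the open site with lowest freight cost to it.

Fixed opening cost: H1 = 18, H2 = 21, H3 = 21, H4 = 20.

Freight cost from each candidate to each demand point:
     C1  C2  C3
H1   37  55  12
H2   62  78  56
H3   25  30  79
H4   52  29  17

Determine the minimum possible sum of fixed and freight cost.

106

Open {H1, H3}: assign each demand point to its cheapest open site.
  C1→H3 25, C2→H3 30, C3→H1 12
  freight cost 67, fixed 39 → total 106.
Compare {H3, H4}: freight cost 71 + fixed 41 = 112.
Compare {H1, H4}: freight cost 78 + fixed 38 = 116.
Compare {H4}: freight cost 98 + fixed 20 = 118.
All other subsets cost ≥ 112. Minimum total cost: 106.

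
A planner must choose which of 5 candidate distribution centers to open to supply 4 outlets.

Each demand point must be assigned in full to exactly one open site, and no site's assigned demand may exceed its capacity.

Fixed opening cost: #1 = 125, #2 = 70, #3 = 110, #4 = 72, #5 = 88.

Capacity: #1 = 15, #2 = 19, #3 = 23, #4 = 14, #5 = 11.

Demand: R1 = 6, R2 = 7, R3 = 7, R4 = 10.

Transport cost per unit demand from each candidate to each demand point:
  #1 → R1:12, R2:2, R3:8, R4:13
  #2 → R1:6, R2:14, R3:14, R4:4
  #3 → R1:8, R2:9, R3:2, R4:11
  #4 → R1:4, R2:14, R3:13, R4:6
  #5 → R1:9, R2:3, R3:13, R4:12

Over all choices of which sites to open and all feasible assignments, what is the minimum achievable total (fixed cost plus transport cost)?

Open {#2, #3}; cheapest assignment that respects the capacities:
  #2 (cap 19, load 16): R1, R4 — cost 6×6 + 10×4 = 76
  #3 (cap 23, load 14): R2, R3 — cost 7×9 + 7×2 = 77
  Shipping 153, fixed 180 → total 333.
  Any other capacity-feasible assignment to {#2, #3} ships for at least 153.
Compare {#1, #2}: its best feasible assignment gives total 341.
Compare {#3, #4}: its best feasible assignment gives total 367.
Every other set of open sites that can feasibly serve all demand totals ≥ 341 even under its best assignment. Minimum: 333.

333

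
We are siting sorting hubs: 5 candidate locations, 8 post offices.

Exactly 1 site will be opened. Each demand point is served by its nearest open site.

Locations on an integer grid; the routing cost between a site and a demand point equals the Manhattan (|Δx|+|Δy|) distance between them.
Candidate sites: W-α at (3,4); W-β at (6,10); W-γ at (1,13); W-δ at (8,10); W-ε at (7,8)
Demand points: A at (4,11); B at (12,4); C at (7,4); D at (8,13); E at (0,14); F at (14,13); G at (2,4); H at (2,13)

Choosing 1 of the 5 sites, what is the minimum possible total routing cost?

Open {W-β}.
  A→W-β 3, B→W-β 12, C→W-β 7, D→W-β 5, E→W-β 10, F→W-β 11, G→W-β 10, H→W-β 7  ⇒ total 65.
Compare {W-δ}: total 67.
Compare {W-ε}: total 69.
No size-1 selection does better; minimum is 65.

65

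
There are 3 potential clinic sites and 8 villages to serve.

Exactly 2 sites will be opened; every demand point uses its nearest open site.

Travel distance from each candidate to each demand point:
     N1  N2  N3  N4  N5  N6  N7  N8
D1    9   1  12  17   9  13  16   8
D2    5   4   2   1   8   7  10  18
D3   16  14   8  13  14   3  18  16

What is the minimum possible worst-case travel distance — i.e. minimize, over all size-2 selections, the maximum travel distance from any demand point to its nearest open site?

10

Open {D1, D2}.
  Farthest demand point is N7 at travel distance 10 (to D2); all others are ≤ 10.
With {D1, D3} the worst case is 16.
With {D2, D3} the worst case is 16.
No size-2 selection achieves below 10.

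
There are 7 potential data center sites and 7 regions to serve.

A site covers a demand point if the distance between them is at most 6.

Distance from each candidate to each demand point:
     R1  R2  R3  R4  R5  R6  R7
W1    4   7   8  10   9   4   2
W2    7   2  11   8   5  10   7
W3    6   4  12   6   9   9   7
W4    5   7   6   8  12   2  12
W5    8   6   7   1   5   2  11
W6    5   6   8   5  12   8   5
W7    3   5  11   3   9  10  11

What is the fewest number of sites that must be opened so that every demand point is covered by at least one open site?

Coverage sets (demand points within 6 of each site):
  W1: {R1, R6, R7}
  W2: {R2, R5}
  W3: {R1, R2, R4}
  W4: {R1, R3, R6}
  W5: {R2, R4, R5, R6}
  W6: {R1, R2, R4, R7}
  W7: {R1, R2, R4}
No 2 sites suffice: every size-2 union leaves at least one demand point uncovered.
But {W1, W4, W5} covers everything, so the minimum is 3.

3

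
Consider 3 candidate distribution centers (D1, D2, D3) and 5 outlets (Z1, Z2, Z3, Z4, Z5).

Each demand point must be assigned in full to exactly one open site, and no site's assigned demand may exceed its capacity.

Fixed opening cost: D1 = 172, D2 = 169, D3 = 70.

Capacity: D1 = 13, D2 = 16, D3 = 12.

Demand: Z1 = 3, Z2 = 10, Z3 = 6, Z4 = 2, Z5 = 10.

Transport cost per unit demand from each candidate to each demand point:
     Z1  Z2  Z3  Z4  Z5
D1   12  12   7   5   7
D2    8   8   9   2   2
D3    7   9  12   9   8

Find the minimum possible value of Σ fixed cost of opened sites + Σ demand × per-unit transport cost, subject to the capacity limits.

591

Open {D1, D2, D3}; cheapest assignment that respects the capacities:
  D1 (cap 13, load 6): Z3 — cost 6×7 = 42
  D2 (cap 16, load 15): Z1, Z4, Z5 — cost 3×8 + 2×2 + 10×2 = 48
  D3 (cap 12, load 10): Z2 — cost 10×9 = 90
  Shipping 180, fixed 411 → total 591.
  Any other capacity-feasible assignment to {D1, D2, D3} ships for at least 180.
Total demand is 31 and no other set of sites has combined capacity ≥ 31, so {D1, D2, D3} is the only feasible choice of open sites. Minimum: 591.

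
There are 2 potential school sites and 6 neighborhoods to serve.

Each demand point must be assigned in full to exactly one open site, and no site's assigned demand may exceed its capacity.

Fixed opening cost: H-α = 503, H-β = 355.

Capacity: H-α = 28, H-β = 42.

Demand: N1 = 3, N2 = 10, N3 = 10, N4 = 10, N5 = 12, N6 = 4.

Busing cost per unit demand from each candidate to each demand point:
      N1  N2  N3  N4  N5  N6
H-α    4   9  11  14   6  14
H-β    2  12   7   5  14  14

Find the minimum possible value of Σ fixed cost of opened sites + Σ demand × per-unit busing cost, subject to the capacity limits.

Open {H-α, H-β}; cheapest assignment that respects the capacities:
  H-α (cap 28, load 26): N2, N5, N6 — cost 10×9 + 12×6 + 4×14 = 218
  H-β (cap 42, load 23): N1, N3, N4 — cost 3×2 + 10×7 + 10×5 = 126
  Shipping 344, fixed 858 → total 1202.
  Any other capacity-feasible assignment to {H-α, H-β} ships for at least 344.
Total demand is 49 and no other set of sites has combined capacity ≥ 49, so {H-α, H-β} is the only feasible choice of open sites. Minimum: 1202.

1202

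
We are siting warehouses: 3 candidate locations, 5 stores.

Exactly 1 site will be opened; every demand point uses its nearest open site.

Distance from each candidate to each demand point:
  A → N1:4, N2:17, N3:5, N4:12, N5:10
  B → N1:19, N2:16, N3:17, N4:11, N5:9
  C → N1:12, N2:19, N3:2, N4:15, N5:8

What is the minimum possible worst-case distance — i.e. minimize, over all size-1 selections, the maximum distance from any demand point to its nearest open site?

Open {A}.
  Farthest demand point is N2 at distance 17 (to A); all others are ≤ 17.
With {B} the worst case is 19.
With {C} the worst case is 19.
No size-1 selection achieves below 17.

17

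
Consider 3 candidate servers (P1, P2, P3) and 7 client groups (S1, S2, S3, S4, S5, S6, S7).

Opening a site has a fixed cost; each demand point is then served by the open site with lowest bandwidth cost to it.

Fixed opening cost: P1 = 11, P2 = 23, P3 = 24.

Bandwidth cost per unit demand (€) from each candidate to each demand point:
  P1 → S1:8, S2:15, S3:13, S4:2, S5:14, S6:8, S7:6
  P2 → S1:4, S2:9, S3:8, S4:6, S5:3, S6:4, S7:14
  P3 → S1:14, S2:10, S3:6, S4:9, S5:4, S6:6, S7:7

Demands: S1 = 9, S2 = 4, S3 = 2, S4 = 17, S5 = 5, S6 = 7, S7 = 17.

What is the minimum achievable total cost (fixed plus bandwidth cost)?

Open {P1, P2}: assign each demand point to its cheapest open site.
  S1→P2 9×4=36, S2→P2 4×9=36, S3→P2 2×8=16, S4→P1 17×2=34, S5→P2 5×3=15, S6→P2 7×4=28, S7→P1 17×6=102
  bandwidth cost 267, fixed 34 → total 301.
Compare {P1, P2, P3}: bandwidth cost 263 + fixed 58 = 321.
Compare {P1, P3}: bandwidth cost 322 + fixed 35 = 357.
Compare {P2, P3}: bandwidth cost 348 + fixed 47 = 395.
All other subsets cost ≥ 321. Minimum total cost: 301.

301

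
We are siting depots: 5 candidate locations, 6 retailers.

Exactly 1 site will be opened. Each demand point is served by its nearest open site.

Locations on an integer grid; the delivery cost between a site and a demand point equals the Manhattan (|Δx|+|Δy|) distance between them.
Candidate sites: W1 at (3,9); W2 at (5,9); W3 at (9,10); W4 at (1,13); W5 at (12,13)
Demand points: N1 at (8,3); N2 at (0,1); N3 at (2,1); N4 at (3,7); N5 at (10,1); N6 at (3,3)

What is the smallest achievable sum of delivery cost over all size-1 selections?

54

Open {W1}.
  N1→W1 11, N2→W1 11, N3→W1 9, N4→W1 2, N5→W1 15, N6→W1 6  ⇒ total 54.
Compare {W2}: total 58.
Compare {W3}: total 74.
No size-1 selection does better; minimum is 54.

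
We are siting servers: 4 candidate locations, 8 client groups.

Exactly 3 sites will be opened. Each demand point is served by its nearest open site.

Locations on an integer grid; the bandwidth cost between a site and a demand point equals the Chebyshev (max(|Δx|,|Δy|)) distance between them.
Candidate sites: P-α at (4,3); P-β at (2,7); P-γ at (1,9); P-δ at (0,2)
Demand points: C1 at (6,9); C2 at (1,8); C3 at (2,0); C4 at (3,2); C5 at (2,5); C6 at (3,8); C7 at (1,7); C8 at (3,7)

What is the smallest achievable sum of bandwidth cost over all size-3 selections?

13

Open {P-α, P-β, P-δ}.
  C1→P-β 4, C2→P-β 1, C3→P-δ 2, C4→P-α 1, C5→P-α 2, C6→P-β 1, C7→P-β 1, C8→P-β 1  ⇒ total 13.
Compare {P-α, P-β, P-γ}: total 14.
Compare {P-β, P-γ, P-δ}: total 15.
No size-3 selection does better; minimum is 13.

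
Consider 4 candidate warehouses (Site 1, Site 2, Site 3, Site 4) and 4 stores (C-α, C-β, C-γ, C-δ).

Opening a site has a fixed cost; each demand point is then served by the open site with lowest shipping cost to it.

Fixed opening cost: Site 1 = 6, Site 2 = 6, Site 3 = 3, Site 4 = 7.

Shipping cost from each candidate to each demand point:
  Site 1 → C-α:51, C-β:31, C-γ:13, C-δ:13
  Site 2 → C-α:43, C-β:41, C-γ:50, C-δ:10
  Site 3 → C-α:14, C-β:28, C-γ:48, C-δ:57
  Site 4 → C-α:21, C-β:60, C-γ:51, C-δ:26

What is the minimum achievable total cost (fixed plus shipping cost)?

77

Open {Site 1, Site 3}: assign each demand point to its cheapest open site.
  C-α→Site 3 14, C-β→Site 3 28, C-γ→Site 1 13, C-δ→Site 1 13
  shipping cost 68, fixed 9 → total 77.
Compare {Site 1, Site 2, Site 3}: shipping cost 65 + fixed 15 = 80.
Compare {Site 1, Site 3, Site 4}: shipping cost 68 + fixed 16 = 84.
Compare {Site 1, Site 2, Site 3, Site 4}: shipping cost 65 + fixed 22 = 87.
All other subsets cost ≥ 80. Minimum total cost: 77.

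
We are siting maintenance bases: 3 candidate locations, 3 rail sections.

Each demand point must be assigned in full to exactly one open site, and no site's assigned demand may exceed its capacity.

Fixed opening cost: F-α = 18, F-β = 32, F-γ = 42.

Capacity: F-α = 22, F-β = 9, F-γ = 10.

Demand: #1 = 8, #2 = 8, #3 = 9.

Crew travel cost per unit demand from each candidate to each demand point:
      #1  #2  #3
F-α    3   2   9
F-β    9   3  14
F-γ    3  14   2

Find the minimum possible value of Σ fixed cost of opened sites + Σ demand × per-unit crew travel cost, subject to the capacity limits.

Open {F-α, F-γ}; cheapest assignment that respects the capacities:
  F-α (cap 22, load 16): #1, #2 — cost 8×3 + 8×2 = 40
  F-γ (cap 10, load 9): #3 — cost 9×2 = 18
  Shipping 58, fixed 60 → total 118.
  Any other capacity-feasible assignment to {F-α, F-γ} ships for at least 58.
Compare {F-α, F-β, F-γ}: its best feasible assignment gives total 150.
Compare {F-α, F-β}: its best feasible assignment gives total 179.
Every other set of open sites that can feasibly serve all demand totals ≥ 150 even under its best assignment. Minimum: 118.

118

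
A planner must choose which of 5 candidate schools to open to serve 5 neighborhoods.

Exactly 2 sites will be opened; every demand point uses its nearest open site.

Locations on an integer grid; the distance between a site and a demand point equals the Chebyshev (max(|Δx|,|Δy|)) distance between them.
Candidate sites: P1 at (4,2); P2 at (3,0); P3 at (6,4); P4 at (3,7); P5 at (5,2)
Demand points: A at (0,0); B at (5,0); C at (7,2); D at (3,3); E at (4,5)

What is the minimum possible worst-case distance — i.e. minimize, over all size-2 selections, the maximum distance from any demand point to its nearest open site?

Open {P1, P2}.
  Farthest demand point is A at distance 3 (to P2); all others are ≤ 3.
With {P2, P3} the worst case is 3.
With {P2, P5} the worst case is 3.
No size-2 selection achieves below 3.

3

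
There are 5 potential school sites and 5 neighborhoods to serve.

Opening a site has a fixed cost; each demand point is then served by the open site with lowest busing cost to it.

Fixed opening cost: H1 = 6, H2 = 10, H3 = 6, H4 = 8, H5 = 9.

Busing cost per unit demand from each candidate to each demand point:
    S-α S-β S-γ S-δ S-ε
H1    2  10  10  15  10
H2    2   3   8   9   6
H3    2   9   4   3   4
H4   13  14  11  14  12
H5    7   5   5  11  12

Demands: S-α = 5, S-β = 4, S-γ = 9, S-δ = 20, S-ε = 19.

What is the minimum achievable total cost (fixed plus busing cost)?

Open {H2, H3}: assign each demand point to its cheapest open site.
  S-α→H2 5×2=10, S-β→H2 4×3=12, S-γ→H3 9×4=36, S-δ→H3 20×3=60, S-ε→H3 19×4=76
  busing cost 194, fixed 16 → total 210.
Compare {H1, H2, H3}: busing cost 194 + fixed 22 = 216.
Compare {H3, H5}: busing cost 202 + fixed 15 = 217.
Compare {H2, H3, H4}: busing cost 194 + fixed 24 = 218.
All other subsets cost ≥ 216. Minimum total cost: 210.

210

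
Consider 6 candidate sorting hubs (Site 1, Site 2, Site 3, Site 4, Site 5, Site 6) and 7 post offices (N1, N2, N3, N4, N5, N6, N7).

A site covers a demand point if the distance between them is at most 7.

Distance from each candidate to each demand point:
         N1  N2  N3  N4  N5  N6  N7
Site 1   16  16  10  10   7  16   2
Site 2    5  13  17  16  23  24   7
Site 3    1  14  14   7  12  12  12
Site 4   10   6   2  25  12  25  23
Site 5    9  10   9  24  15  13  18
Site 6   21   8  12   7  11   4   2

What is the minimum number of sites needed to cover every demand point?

Coverage sets (demand points within 7 of each site):
  Site 1: {N5, N7}
  Site 2: {N1, N7}
  Site 3: {N1, N4}
  Site 4: {N2, N3}
  Site 5: {}
  Site 6: {N4, N6, N7}
No 3 sites suffice: every size-3 union leaves at least one demand point uncovered.
But {Site 1, Site 2, Site 4, Site 6} covers everything, so the minimum is 4.

4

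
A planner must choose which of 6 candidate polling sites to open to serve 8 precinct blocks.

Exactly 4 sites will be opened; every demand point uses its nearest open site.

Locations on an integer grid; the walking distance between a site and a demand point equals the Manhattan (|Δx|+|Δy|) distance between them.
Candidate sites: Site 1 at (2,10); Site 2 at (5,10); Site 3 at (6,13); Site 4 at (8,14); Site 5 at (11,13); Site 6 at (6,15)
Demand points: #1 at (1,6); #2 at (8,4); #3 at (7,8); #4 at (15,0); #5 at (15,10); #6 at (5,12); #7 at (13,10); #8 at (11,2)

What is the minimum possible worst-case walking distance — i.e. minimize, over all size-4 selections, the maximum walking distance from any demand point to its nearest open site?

Open {Site 1, Site 2, Site 3, Site 5}.
  Farthest demand point is #4 at walking distance 17 (to Site 5); all others are ≤ 17.
With {Site 1, Site 2, Site 4, Site 5} the worst case is 17.
With {Site 1, Site 2, Site 5, Site 6} the worst case is 17.
No size-4 selection achieves below 17.

17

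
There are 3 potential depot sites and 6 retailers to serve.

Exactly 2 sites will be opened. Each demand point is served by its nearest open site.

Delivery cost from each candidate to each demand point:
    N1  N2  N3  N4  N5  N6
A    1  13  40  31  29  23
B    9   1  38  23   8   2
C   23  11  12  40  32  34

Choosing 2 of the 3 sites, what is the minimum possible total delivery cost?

Open {B, C}.
  N1→B 9, N2→B 1, N3→C 12, N4→B 23, N5→B 8, N6→B 2  ⇒ total 55.
Compare {A, B}: total 73.
Compare {A, C}: total 107.

55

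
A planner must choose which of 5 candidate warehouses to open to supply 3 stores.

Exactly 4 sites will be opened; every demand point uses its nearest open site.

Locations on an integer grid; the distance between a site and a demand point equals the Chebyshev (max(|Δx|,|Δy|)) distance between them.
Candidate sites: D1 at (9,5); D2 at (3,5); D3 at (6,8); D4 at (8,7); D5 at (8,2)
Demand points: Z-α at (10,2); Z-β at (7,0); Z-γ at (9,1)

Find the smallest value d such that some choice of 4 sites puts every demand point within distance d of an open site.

2

Open {D1, D2, D3, D5}.
  Farthest demand point is Z-α at distance 2 (to D5); all others are ≤ 2.
With {D1, D2, D4, D5} the worst case is 2.
With {D1, D3, D4, D5} the worst case is 2.
No size-4 selection achieves below 2.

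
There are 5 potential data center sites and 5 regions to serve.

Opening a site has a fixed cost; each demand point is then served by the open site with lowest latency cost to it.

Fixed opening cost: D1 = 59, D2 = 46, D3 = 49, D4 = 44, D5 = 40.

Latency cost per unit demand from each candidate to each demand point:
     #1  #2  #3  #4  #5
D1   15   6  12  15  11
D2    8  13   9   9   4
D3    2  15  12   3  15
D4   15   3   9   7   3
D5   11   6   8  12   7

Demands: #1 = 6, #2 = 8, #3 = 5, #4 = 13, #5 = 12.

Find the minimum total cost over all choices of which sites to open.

249

Open {D3, D4}: assign each demand point to its cheapest open site.
  #1→D3 6×2=12, #2→D4 8×3=24, #3→D4 5×9=45, #4→D3 13×3=39, #5→D4 12×3=36
  latency cost 156, fixed 93 → total 249.
Compare {D3, D4, D5}: latency cost 151 + fixed 133 = 284.
Compare {D2, D3, D4}: latency cost 156 + fixed 139 = 295.
Compare {D1, D3, D4}: latency cost 156 + fixed 152 = 308.
All other subsets cost ≥ 284. Minimum total cost: 249.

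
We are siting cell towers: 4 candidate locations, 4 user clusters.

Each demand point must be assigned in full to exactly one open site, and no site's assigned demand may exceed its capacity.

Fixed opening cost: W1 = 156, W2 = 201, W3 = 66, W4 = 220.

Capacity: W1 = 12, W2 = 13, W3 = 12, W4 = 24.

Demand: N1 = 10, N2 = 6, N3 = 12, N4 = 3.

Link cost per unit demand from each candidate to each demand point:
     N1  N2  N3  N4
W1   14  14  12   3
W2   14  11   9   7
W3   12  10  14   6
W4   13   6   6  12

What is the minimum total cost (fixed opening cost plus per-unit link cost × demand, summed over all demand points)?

Open {W3, W4}; cheapest assignment that respects the capacities:
  W3 (cap 12, load 10): N1 — cost 10×12 = 120
  W4 (cap 24, load 21): N2, N3, N4 — cost 6×6 + 12×6 + 3×12 = 144
  Shipping 264, fixed 286 → total 550.
  Any other capacity-feasible assignment to {W3, W4} ships for at least 264.
Compare {W1, W4}: its best feasible assignment gives total 660.
Compare {W1, W3, W4}: its best feasible assignment gives total 679.
Every other set of open sites that can feasibly serve all demand totals ≥ 660 even under its best assignment. Minimum: 550.

550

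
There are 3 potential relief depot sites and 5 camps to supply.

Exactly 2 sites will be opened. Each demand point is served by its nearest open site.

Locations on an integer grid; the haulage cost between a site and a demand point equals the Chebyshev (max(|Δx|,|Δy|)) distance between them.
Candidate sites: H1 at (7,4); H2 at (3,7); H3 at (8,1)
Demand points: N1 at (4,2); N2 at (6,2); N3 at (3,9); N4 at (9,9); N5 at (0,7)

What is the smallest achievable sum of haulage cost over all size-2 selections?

Open {H1, H2}.
  N1→H1 3, N2→H1 2, N3→H2 2, N4→H1 5, N5→H2 3  ⇒ total 15.
Compare {H2, H3}: total 17.
Compare {H1, H3}: total 22.

15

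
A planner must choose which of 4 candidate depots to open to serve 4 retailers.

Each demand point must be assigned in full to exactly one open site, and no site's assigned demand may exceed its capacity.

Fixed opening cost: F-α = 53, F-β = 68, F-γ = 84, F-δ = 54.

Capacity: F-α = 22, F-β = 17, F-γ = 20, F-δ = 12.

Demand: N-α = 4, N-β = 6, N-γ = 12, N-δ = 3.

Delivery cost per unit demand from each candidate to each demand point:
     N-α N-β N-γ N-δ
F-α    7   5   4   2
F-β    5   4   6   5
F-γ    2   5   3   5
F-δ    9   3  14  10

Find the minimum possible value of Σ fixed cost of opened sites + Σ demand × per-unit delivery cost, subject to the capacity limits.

207

Open {F-α, F-δ}; cheapest assignment that respects the capacities:
  F-α (cap 22, load 19): N-α, N-γ, N-δ — cost 4×7 + 12×4 + 3×2 = 82
  F-δ (cap 12, load 6): N-β — cost 6×3 = 18
  Shipping 100, fixed 107 → total 207.
  Any other capacity-feasible assignment to {F-α, F-δ} ships for at least 100.
Compare {F-γ, F-δ}: its best feasible assignment gives total 215.
Compare {F-α, F-γ}: its best feasible assignment gives total 217.
Every other set of open sites that can feasibly serve all demand totals ≥ 215 even under its best assignment. Minimum: 207.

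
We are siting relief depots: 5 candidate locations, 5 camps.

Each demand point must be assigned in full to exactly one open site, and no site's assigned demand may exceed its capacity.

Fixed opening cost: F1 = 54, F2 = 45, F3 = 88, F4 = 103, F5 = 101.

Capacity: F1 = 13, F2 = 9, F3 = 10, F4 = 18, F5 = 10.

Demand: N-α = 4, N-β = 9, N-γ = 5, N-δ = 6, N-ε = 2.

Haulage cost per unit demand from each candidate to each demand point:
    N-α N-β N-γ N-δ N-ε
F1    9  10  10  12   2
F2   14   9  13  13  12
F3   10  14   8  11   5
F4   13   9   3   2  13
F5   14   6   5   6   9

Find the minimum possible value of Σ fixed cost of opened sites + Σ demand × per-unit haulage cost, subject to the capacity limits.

Open {F1, F4}; cheapest assignment that respects the capacities:
  F1 (cap 13, load 11): N-β, N-ε — cost 9×10 + 2×2 = 94
  F4 (cap 18, load 15): N-α, N-γ, N-δ — cost 4×13 + 5×3 + 6×2 = 79
  Shipping 173, fixed 157 → total 330.
  Any other capacity-feasible assignment to {F1, F4} ships for at least 173.
Compare {F2, F4}: its best feasible assignment gives total 334.
Compare {F1, F2, F4}: its best feasible assignment gives total 350.
Every other set of open sites that can feasibly serve all demand totals ≥ 334 even under its best assignment. Minimum: 330.

330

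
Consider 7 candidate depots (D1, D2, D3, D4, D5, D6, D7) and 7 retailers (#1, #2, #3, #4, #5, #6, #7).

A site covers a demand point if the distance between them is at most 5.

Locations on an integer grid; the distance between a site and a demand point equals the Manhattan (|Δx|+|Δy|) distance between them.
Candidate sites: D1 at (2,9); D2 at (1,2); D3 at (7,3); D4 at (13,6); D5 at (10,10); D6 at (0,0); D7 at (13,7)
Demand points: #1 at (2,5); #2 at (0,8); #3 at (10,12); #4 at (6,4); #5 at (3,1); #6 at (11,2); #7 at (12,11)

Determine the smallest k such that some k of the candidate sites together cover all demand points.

Coverage sets (demand points within 5 of each site):
  D1: {#1, #2}
  D2: {#1, #5}
  D3: {#4, #6}
  D4: {}
  D5: {#3, #7}
  D6: {#5}
  D7: {#7}
No 3 sites suffice: every size-3 union leaves at least one demand point uncovered.
But {D1, D2, D3, D5} covers everything, so the minimum is 4.

4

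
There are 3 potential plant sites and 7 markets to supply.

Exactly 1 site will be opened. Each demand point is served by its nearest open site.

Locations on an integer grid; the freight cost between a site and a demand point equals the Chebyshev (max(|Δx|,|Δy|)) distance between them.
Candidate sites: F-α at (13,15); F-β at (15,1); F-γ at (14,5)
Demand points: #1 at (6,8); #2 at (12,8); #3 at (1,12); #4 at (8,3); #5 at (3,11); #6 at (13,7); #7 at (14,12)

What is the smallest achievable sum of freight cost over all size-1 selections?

50

Open {F-γ}.
  #1→F-γ 8, #2→F-γ 3, #3→F-γ 13, #4→F-γ 6, #5→F-γ 11, #6→F-γ 2, #7→F-γ 7  ⇒ total 50.
Compare {F-α}: total 59.
Compare {F-β}: total 66.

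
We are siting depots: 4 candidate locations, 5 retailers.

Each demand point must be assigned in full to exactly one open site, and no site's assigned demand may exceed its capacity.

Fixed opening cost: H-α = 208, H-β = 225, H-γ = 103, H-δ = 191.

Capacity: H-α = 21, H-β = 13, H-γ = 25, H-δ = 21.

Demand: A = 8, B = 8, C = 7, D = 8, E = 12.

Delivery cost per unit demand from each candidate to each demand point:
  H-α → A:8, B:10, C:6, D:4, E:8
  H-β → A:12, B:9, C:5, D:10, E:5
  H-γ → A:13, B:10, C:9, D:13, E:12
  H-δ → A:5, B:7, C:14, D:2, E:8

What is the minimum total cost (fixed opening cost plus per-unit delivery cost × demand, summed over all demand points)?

653

Open {H-γ, H-δ}; cheapest assignment that respects the capacities:
  H-γ (cap 25, load 23): A, B, C — cost 8×13 + 8×10 + 7×9 = 247
  H-δ (cap 21, load 20): D, E — cost 8×2 + 12×8 = 112
  Shipping 359, fixed 294 → total 653.
  Any other capacity-feasible assignment to {H-γ, H-δ} ships for at least 359.
Compare {H-α, H-γ}: its best feasible assignment gives total 686.
Compare {H-α, H-γ, H-δ}: its best feasible assignment gives total 776.
Every other set of open sites that can feasibly serve all demand totals ≥ 686 even under its best assignment. Minimum: 653.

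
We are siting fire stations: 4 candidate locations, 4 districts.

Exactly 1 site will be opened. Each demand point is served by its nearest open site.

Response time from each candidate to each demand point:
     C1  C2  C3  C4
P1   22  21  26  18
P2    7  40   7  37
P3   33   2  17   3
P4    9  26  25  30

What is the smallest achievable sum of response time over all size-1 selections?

55

Open {P3}.
  C1→P3 33, C2→P3 2, C3→P3 17, C4→P3 3  ⇒ total 55.
Compare {P1}: total 87.
Compare {P4}: total 90.
No size-1 selection does better; minimum is 55.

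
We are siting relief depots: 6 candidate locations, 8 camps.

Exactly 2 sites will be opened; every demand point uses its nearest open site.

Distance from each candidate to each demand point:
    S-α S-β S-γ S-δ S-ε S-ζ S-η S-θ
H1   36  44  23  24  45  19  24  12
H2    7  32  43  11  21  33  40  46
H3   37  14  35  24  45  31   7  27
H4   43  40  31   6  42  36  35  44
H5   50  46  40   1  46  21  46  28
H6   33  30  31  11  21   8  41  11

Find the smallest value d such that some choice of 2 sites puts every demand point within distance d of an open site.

Open {H1, H2}.
  Farthest demand point is S-β at distance 32 (to H2); all others are ≤ 32.
With {H1, H6} the worst case is 33.
With {H3, H6} the worst case is 33.
No size-2 selection achieves below 32.

32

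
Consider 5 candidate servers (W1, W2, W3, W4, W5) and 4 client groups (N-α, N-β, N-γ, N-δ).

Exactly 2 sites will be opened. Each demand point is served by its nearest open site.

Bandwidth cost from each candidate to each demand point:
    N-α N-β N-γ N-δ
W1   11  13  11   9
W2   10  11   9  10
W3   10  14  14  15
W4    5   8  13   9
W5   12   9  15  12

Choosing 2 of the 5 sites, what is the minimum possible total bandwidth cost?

31

Open {W2, W4}.
  N-α→W4 5, N-β→W4 8, N-γ→W2 9, N-δ→W4 9  ⇒ total 31.
Compare {W1, W4}: total 33.
Compare {W3, W4}: total 35.
No size-2 selection does better; minimum is 31.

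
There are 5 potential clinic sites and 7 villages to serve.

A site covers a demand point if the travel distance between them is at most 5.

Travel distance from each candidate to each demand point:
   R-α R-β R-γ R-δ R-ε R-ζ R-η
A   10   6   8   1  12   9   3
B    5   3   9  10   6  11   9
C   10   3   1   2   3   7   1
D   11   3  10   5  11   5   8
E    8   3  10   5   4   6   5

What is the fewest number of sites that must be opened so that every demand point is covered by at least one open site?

Coverage sets (demand points within 5 of each site):
  A: {R-δ, R-η}
  B: {R-α, R-β}
  C: {R-β, R-γ, R-δ, R-ε, R-η}
  D: {R-β, R-δ, R-ζ}
  E: {R-β, R-δ, R-ε, R-η}
No 2 sites suffice: every size-2 union leaves at least one demand point uncovered.
But {B, C, D} covers everything, so the minimum is 3.

3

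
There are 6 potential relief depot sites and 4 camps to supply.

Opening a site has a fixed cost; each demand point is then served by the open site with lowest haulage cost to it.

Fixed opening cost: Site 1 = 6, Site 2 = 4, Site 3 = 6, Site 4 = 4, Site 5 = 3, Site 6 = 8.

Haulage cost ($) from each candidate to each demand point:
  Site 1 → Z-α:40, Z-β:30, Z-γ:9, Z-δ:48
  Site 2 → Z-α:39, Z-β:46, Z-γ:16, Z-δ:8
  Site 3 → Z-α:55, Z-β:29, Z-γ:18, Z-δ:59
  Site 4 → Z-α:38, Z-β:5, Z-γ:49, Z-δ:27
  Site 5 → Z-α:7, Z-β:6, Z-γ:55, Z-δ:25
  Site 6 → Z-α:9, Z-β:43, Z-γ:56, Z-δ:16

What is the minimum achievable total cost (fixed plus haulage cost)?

43

Open {Site 1, Site 2, Site 5}: assign each demand point to its cheapest open site.
  Z-α→Site 5 7, Z-β→Site 5 6, Z-γ→Site 1 9, Z-δ→Site 2 8
  haulage cost 30, fixed 13 → total 43.
Compare {Site 2, Site 5}: haulage cost 37 + fixed 7 = 44.
Compare {Site 1, Site 2, Site 4, Site 5}: haulage cost 29 + fixed 17 = 46.
Compare {Site 2, Site 4, Site 5}: haulage cost 36 + fixed 11 = 47.
All other subsets cost ≥ 44. Minimum total cost: 43.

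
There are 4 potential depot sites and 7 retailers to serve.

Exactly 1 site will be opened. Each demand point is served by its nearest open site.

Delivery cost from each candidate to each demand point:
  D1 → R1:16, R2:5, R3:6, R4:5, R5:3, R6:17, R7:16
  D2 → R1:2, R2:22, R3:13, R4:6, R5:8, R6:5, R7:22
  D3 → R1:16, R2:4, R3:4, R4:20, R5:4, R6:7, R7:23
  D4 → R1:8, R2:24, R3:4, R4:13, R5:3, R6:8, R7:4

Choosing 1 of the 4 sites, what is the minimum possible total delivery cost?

64

Open {D4}.
  R1→D4 8, R2→D4 24, R3→D4 4, R4→D4 13, R5→D4 3, R6→D4 8, R7→D4 4  ⇒ total 64.
Compare {D1}: total 68.
Compare {D2}: total 78.
No size-1 selection does better; minimum is 64.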